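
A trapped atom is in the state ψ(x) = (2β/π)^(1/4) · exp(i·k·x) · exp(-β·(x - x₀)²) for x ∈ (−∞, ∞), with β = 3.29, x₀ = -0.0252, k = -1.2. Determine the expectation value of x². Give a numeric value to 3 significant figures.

⟨x²⟩ = ∫ x²·|ψ|² dx (integrals over the domain).
Gaussian moments (u = x − x₀): ∫u^(2j)·e^(−2βu²) du = (2j−1)!!/(4β)^j · √(π/(2β)), odd powers integrate to 0; here √(π/(2β)) = 0.69097.
⟨x²⟩ = 0.076623.

0.0766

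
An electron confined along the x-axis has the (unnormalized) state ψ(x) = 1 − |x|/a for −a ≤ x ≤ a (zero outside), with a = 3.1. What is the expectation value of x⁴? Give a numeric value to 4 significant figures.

2.639

⟨x⁴⟩ = ∫ x⁴·|ψ|² dx / ∫|ψ|² dx (integrals over the domain).
ψ is even, so ∫ over [−a, a] = 2∫₀ᵃ with ψ = 1 − x/a there: ∫₀ᵃ (1 − x/a)² dx = a/3, ∫₀ᵃ x²(1 − x/a)² dx = a³/30, ∫₀ᵃ x⁴(1 − x/a)² dx = a⁵/105.
State is unnormalized: ∫|ψ|² dx = 2.0667, and ∫ψ*·x⁴·ψ dx = 5.4532, so ⟨x⁴⟩ = 5.4532 / 2.0667.
⟨x⁴⟩ = 2.6386.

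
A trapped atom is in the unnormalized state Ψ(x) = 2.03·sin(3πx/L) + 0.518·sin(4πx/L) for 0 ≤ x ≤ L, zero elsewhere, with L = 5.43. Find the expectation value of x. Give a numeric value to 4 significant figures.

⟨x⟩ = ∫ x·|Ψ|² dx / ∫|Ψ|² dx (integrals over the domain).
On 0 ≤ x ≤ L (j ≠ l): ∫sin²(jπx/L) dx = L/2, ∫sin(jπx/L)·sin(lπx/L) dx = 0; diagonal moments ∫x·sin²(jπx/L) dx = L²/4, ∫x²·sin²(jπx/L) dx = L³·(1/6 − 1/(4j²π²)); cross terms ∫x·sin(jπx/L)·sin(lπx/L) dx = 0 for j + l even and −4jlL²/(π²(j² − l²)²) for j + l odd, ∫x²·sin(jπx/L)·sin(lπx/L) dx = (−1)^(j+l)·4jlL³/(π²(j² − l²)²); higher powers the same way via product-to-sum and parts.
State is unnormalized: ∫|Ψ|² dx = 11.917, and ∫Ψ*·x·Ψ dx = 26.199, so ⟨x⟩ = 26.199 / 11.917.
⟨x⟩ = 2.1985.

2.199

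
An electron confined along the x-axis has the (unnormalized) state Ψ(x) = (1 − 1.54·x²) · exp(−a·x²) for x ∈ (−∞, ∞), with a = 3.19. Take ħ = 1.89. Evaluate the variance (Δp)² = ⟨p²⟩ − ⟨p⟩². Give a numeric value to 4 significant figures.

19.08

Compute ⟨p⟩ and ⟨p²⟩ separately; (Δp)² = ⟨p²⟩ − ⟨p⟩².
Expand each integrand as polynomial × e^(−2ax²) and use ∫x^(2j)·e^(−2ax²) dx = (2j−1)!!/(4a)^j · √(π/(2a)), odd powers → 0; here √(π/(2a)) = 0.70172. Differentiate with the product rule, d/dx e^(−ax²) = −2ax·e^(−ax²).
Normalization: ∫|Ψ|² dx = 0.56300.
⟨p⟩ = 0.0000 and ⟨p²⟩ = 19.079.
(Δp)² = 19.079 − (0.0000)² = 19.079.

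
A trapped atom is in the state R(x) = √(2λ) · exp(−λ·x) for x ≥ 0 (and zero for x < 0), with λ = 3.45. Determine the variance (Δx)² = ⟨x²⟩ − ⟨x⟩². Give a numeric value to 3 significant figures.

Compute ⟨x⟩ and ⟨x²⟩ separately, then (Δx)² = ⟨x²⟩ − ⟨x⟩².
Every integrand reduces to terms xʲ·e^(−2λx) on [0, ∞); use ∫₀^∞ xʲ·e^(−2λx) dx = j!/(2λ)^(j+1).
⟨x⟩ = 0.14493 and ⟨x²⟩ = 0.042008.
(Δx)² = 0.042008 − (0.14493)² = 0.021004.

0.0210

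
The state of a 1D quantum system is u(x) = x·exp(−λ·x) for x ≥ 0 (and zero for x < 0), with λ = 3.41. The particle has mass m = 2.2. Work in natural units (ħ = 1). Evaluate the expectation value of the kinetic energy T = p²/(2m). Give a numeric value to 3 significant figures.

2.64

T = −(ħ²/2m) d²/dx², so ⟨T⟩ = −(ħ²/2m) ∫ u*·u'' dx / ∫|u|² dx; with m = 2.2.
Differentiate x·exp(−λ·x) with the product rule; every integrand then reduces to terms xʲ·e^(−2λx) on [0, ∞), with ∫₀^∞ xʲ·e^(−2λx) dx = j!/(2λ)^(j+1).
State is unnormalized: ∫|u|² dx = 0.0063049, and ∫u*·(−ħ²/2m · u'') dx = 0.016662, so ⟨T⟩ = 0.016662 / 0.0063049.
⟨T⟩ = 2.6428.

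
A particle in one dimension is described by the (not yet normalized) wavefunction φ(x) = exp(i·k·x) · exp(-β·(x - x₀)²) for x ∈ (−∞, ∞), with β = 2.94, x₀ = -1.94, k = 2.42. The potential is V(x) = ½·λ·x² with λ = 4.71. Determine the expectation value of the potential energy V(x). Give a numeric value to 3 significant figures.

9.06

⟨V⟩ = ∫ V(x)·|φ|² dx / ∫|φ|² dx.
Gaussian moments (u = x − x₀): ∫u^(2j)·e^(−2βu²) du = (2j−1)!!/(4β)^j · √(π/(2β)), odd powers integrate to 0; here √(π/(2β)) = 0.73095.
State is unnormalized: ∫|φ|² dx = 0.73095, and ∫φ*·V(x)·φ dx = 6.6250, so ⟨V⟩ = 6.6250 / 0.73095.
⟨V⟩ = 9.0635.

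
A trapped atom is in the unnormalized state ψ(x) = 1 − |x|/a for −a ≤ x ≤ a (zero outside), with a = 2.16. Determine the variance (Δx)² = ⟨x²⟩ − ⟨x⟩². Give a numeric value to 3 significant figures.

0.467

Compute ⟨x⟩ and ⟨x²⟩ separately, then (Δx)² = ⟨x²⟩ − ⟨x⟩².
ψ is even, so ∫ over [−a, a] = 2∫₀ᵃ with ψ = 1 − x/a there: ∫₀ᵃ (1 − x/a)² dx = a/3, ∫₀ᵃ x²(1 − x/a)² dx = a³/30, ∫₀ᵃ x⁴(1 − x/a)² dx = a⁵/105.
Normalization: ∫|ψ|² dx = 1.4400.
⟨x⟩ = 0.0000 and ⟨x²⟩ = 0.46656.
(Δx)² = 0.46656 − (0.0000)² = 0.46656.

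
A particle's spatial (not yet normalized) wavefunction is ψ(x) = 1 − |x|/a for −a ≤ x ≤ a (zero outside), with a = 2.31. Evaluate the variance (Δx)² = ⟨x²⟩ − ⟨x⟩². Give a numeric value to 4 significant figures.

0.5336

Compute ⟨x⟩ and ⟨x²⟩ separately, then (Δx)² = ⟨x²⟩ − ⟨x⟩².
ψ is even, so ∫ over [−a, a] = 2∫₀ᵃ with ψ = 1 − x/a there: ∫₀ᵃ (1 − x/a)² dx = a/3, ∫₀ᵃ x²(1 − x/a)² dx = a³/30, ∫₀ᵃ x⁴(1 − x/a)² dx = a⁵/105.
Normalization: ∫|ψ|² dx = 1.5400.
⟨x⟩ = 0.0000 and ⟨x²⟩ = 0.53361.
(Δx)² = 0.53361 − (0.0000)² = 0.53361.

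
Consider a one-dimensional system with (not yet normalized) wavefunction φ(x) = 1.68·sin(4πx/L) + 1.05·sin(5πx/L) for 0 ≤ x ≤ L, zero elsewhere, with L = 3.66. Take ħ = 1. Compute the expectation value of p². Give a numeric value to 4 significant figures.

13.65

p² φ = −ħ² d²φ/dx²; ⟨p²⟩ = −ħ² ∫ φ*·φ'' dx / ∫|φ|² dx.
d²/dx² sin(jπx/L) = −(jπ/L)²·sin(jπx/L); on 0 ≤ x ≤ L, ∫sin²(jπx/L) dx = L/2 and ∫sin(jπx/L)·sin(lπx/L) dx = 0 for j ≠ l, so only diagonal terms survive in ∫|φ|² and ∫φ·φ″; ∫φ·φ′ dx = [φ²/2] between the walls = 0.
State is unnormalized: ∫|φ|² dx = 7.1826, and ∫φ*·(−ħ² φ'') dx = 98.050, so ⟨p²⟩ = 98.050 / 7.1826.
⟨p²⟩ = 13.651.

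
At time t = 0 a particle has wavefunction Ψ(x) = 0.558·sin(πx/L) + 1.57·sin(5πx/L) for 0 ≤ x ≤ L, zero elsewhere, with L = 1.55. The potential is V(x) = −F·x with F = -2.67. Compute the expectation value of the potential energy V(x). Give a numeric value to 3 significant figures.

⟨V⟩ = ∫ V(x)·|Ψ|² dx / ∫|Ψ|² dx.
On 0 ≤ x ≤ L (j ≠ l): ∫sin²(jπx/L) dx = L/2, ∫sin(jπx/L)·sin(lπx/L) dx = 0; diagonal moments ∫x·sin²(jπx/L) dx = L²/4, ∫x²·sin²(jπx/L) dx = L³·(1/6 − 1/(4j²π²)); cross terms ∫x·sin(jπx/L)·sin(lπx/L) dx = 0 for j + l even and −4jlL²/(π²(j² − l²)²) for j + l odd, ∫x²·sin(jπx/L)·sin(lπx/L) dx = (−1)^(j+l)·4jlL³/(π²(j² − l²)²); higher powers the same way via product-to-sum and parts.
State is unnormalized: ∫|Ψ|² dx = 2.1516, and ∫Ψ*·V(x)·Ψ dx = 4.4522, so ⟨V⟩ = 4.4522 / 2.1516.
⟨V⟩ = 2.0693.

2.07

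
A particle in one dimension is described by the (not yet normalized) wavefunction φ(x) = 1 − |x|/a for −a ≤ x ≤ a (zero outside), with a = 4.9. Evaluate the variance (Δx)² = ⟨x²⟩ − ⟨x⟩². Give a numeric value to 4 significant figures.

Compute ⟨x⟩ and ⟨x²⟩ separately, then (Δx)² = ⟨x²⟩ − ⟨x⟩².
φ is even, so ∫ over [−a, a] = 2∫₀ᵃ with φ = 1 − x/a there: ∫₀ᵃ (1 − x/a)² dx = a/3, ∫₀ᵃ x²(1 − x/a)² dx = a³/30, ∫₀ᵃ x⁴(1 − x/a)² dx = a⁵/105.
Normalization: ∫|φ|² dx = 3.2667.
⟨x⟩ = 0.0000 and ⟨x²⟩ = 2.4010.
(Δx)² = 2.4010 − (0.0000)² = 2.4010.

2.401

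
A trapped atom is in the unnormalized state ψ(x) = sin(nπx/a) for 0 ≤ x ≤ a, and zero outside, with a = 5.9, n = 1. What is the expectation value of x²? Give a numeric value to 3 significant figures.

9.84

⟨x²⟩ = ∫ x²·|ψ|² dx / ∫|ψ|² dx (integrals over the domain).
With sin²θ = (1 − cos2θ)/2 on 0 ≤ x ≤ a: ∫sin²(nπx/a) dx = a/2, ∫x·sin²(nπx/a) dx = a²/4, ∫x²·sin²(nπx/a) dx = a³·(1/6 − 1/(4n²π²)); higher powers xᵏ the same way, integrating xᵏ·cos(2nπx/a) by parts.
State is unnormalized: ∫|ψ|² dx = 2.9500, and ∫ψ*·x²·ψ dx = 29.028, so ⟨x²⟩ = 29.028 / 2.9500.
⟨x²⟩ = 9.8398.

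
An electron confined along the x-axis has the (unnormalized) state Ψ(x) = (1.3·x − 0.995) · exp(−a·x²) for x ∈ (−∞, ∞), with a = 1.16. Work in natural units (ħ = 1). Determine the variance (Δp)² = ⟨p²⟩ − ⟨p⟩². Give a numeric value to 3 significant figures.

Compute ⟨p⟩ and ⟨p²⟩ separately; (Δp)² = ⟨p²⟩ − ⟨p⟩².
Expand each integrand as polynomial × e^(−2ax²) and use ∫x^(2j)·e^(−2ax²) dx = (2j−1)!!/(4a)^j · √(π/(2a)), odd powers → 0; here √(π/(2a)) = 1.1637. Differentiate with the product rule, d/dx e^(−ax²) = −2ax·e^(−ax²).
Normalization: ∫|Ψ|² dx = 1.5759.
⟨p⟩ = 0.0000 and ⟨p²⟩ = 1.7840.
(Δp)² = 1.7840 − (0.0000)² = 1.7840.

1.78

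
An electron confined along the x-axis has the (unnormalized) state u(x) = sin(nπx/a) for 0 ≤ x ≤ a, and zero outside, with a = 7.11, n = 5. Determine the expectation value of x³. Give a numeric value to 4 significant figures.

88.76

⟨x³⟩ = ∫ x³·|u|² dx / ∫|u|² dx (integrals over the domain).
With sin²θ = (1 − cos2θ)/2 on 0 ≤ x ≤ a: ∫sin²(nπx/a) dx = a/2, ∫x·sin²(nπx/a) dx = a²/4, ∫x²·sin²(nπx/a) dx = a³·(1/6 − 1/(4n²π²)); higher powers xᵏ the same way, integrating xᵏ·cos(2nπx/a) by parts.
State is unnormalized: ∫|u|² dx = 3.5550, and ∫u*·x³·u dx = 315.56, so ⟨x³⟩ = 315.56 / 3.5550.
⟨x³⟩ = 88.764.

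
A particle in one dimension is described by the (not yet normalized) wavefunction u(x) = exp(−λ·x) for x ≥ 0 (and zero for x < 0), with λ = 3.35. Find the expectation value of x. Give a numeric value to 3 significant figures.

0.149

⟨x⟩ = ∫ x·|u|² dx / ∫|u|² dx (integrals over the domain).
Every integrand reduces to terms xʲ·e^(−2λx) on [0, ∞); use ∫₀^∞ xʲ·e^(−2λx) dx = j!/(2λ)^(j+1).
State is unnormalized: ∫|u|² dx = 0.14925, and ∫u*·x·u dx = 0.022277, so ⟨x⟩ = 0.022277 / 0.14925.
⟨x⟩ = 0.14925.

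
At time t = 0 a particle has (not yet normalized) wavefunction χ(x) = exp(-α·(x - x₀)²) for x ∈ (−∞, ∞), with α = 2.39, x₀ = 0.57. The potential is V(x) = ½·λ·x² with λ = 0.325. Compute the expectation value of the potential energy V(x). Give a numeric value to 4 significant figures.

⟨V⟩ = ∫ V(x)·|χ|² dx / ∫|χ|² dx.
Gaussian moments (u = x − x₀): ∫u^(2j)·e^(−2αu²) du = (2j−1)!!/(4α)^j · √(π/(2α)), odd powers integrate to 0; here √(π/(2α)) = 0.81070.
State is unnormalized: ∫|χ|² dx = 0.81070, and ∫χ*·V(x)·χ dx = 0.056582, so ⟨V⟩ = 0.056582 / 0.81070.
⟨V⟩ = 0.069794.

0.06979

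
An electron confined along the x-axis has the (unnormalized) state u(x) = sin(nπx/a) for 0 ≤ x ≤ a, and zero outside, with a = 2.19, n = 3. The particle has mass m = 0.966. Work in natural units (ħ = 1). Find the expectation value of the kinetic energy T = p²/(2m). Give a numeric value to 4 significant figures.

T = −(ħ²/2m) d²/dx², so ⟨T⟩ = −(ħ²/2m) ∫ u*·u'' dx / ∫|u|² dx; with m = 0.966.
d/dx sin(nπx/a) = (nπ/a)·cos(nπx/a) and d²/dx² sin(nπx/a) = −(nπ/a)²·sin(nπx/a); on 0 ≤ x ≤ a, ∫sin²(nπx/a) dx = a/2 and ∫sin(nπx/a)·cos(nπx/a) dx = 0.
State is unnormalized: ∫|u|² dx = 1.0950, and ∫u*·(−ħ²/2m · u'') dx = 10.497, so ⟨T⟩ = 10.497 / 1.0950.
⟨T⟩ = 9.5862.

9.586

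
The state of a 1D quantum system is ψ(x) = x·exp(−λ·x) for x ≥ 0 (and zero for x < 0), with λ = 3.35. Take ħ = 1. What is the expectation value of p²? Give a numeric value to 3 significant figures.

p² ψ = −ħ² d²ψ/dx²; ⟨p²⟩ = −ħ² ∫ ψ*·ψ'' dx / ∫|ψ|² dx.
Differentiate x·exp(−λ·x) with the product rule; every integrand then reduces to terms xʲ·e^(−2λx) on [0, ∞), with ∫₀^∞ xʲ·e^(−2λx) dx = j!/(2λ)^(j+1).
State is unnormalized: ∫|ψ|² dx = 0.0066498, and ∫ψ*·(−ħ² ψ'') dx = 0.074627, so ⟨p²⟩ = 0.074627 / 0.0066498.
⟨p²⟩ = 11.223.

11.2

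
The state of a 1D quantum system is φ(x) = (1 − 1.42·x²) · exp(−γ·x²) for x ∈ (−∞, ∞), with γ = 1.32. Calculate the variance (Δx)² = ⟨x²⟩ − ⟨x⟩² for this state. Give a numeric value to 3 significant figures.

0.131

Compute ⟨x⟩ and ⟨x²⟩ separately, then (Δx)² = ⟨x²⟩ − ⟨x⟩².
Expand each integrand as polynomial × e^(−2γx²) and use ∫x^(2j)·e^(−2γx²) dx = (2j−1)!!/(4γ)^j · √(π/(2γ)), odd powers → 0; here √(π/(2γ)) = 1.0909.
Normalization: ∫|φ|² dx = 0.74082.
⟨x⟩ = 0.0000 and ⟨x²⟩ = 0.13144.
(Δx)² = 0.13144 − (0.0000)² = 0.13144.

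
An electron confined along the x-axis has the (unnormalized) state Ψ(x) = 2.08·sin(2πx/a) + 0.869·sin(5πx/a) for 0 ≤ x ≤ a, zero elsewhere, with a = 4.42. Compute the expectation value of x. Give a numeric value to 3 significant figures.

2.15

⟨x⟩ = ∫ x·|Ψ|² dx / ∫|Ψ|² dx (integrals over the domain).
On 0 ≤ x ≤ a (j ≠ l): ∫sin²(jπx/a) dx = a/2, ∫sin(jπx/a)·sin(lπx/a) dx = 0; diagonal moments ∫x·sin²(jπx/a) dx = a²/4, ∫x²·sin²(jπx/a) dx = a³·(1/6 − 1/(4j²π²)); cross terms ∫x·sin(jπx/a)·sin(lπx/a) dx = 0 for j + l even and −4jla²/(π²(j² − l²)²) for j + l odd, ∫x²·sin(jπx/a)·sin(lπx/a) dx = (−1)^(j+l)·4jla³/(π²(j² − l²)²); higher powers the same way via product-to-sum and parts.
State is unnormalized: ∫|Ψ|² dx = 11.230, and ∫Ψ*·x·Ψ dx = 24.170, so ⟨x⟩ = 24.170 / 11.230.
⟨x⟩ = 2.1522.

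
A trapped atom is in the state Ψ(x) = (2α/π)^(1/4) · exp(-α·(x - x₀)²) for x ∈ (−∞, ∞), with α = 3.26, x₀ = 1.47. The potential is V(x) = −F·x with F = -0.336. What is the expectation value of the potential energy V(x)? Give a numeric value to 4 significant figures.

⟨V⟩ = ∫ V(x)·|Ψ|² dx.
Gaussian moments (u = x − x₀): ∫u^(2j)·e^(−2αu²) du = (2j−1)!!/(4α)^j · √(π/(2α)), odd powers integrate to 0; here √(π/(2α)) = 0.69415.
⟨V⟩ = 0.49392.

0.4939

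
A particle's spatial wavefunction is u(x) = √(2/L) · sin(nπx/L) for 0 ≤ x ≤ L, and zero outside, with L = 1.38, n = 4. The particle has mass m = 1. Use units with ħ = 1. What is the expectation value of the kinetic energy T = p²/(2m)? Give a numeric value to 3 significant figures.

T = −(ħ²/2m) d²/dx², so ⟨T⟩ = −(ħ²/2m) ∫ u*·u'' dx; with m = 1.
d/dx sin(nπx/L) = (nπ/L)·cos(nπx/L) and d²/dx² sin(nπx/L) = −(nπ/L)²·sin(nπx/L); on 0 ≤ x ≤ L, ∫sin²(nπx/L) dx = L/2 and ∫sin(nπx/L)·cos(nπx/L) dx = 0.
⟨T⟩ = 41.460.

41.5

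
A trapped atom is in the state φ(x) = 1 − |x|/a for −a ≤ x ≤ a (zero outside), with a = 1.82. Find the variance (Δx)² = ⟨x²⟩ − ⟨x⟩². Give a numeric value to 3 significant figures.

Compute ⟨x⟩ and ⟨x²⟩ separately, then (Δx)² = ⟨x²⟩ − ⟨x⟩².
φ is even, so ∫ over [−a, a] = 2∫₀ᵃ with φ = 1 − x/a there: ∫₀ᵃ (1 − x/a)² dx = a/3, ∫₀ᵃ x²(1 − x/a)² dx = a³/30, ∫₀ᵃ x⁴(1 − x/a)² dx = a⁵/105.
Normalization: ∫|φ|² dx = 1.2133.
⟨x⟩ = 0.0000 and ⟨x²⟩ = 0.33124.
(Δx)² = 0.33124 − (0.0000)² = 0.33124.

0.331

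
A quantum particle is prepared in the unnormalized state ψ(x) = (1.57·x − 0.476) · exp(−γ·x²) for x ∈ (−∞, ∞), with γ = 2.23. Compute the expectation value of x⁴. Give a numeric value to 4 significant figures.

0.1206

⟨x⁴⟩ = ∫ x⁴·|ψ|² dx / ∫|ψ|² dx (integrals over the domain).
Expand each integrand as polynomial × e^(−2γx²) and use ∫x^(2j)·e^(−2γx²) dx = (2j−1)!!/(4γ)^j · √(π/(2γ)), odd powers → 0; here √(π/(2γ)) = 0.83928.
State is unnormalized: ∫|ψ|² dx = 0.42208, and ∫ψ*·x⁴·ψ dx = 0.050892, so ⟨x⁴⟩ = 0.050892 / 0.42208.
⟨x⁴⟩ = 0.12057.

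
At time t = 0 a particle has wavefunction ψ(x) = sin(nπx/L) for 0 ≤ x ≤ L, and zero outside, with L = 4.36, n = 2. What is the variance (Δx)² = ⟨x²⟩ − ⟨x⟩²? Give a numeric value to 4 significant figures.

1.343

Compute ⟨x⟩ and ⟨x²⟩ separately, then (Δx)² = ⟨x²⟩ − ⟨x⟩².
With sin²θ = (1 − cos2θ)/2 on 0 ≤ x ≤ L: ∫sin²(nπx/L) dx = L/2, ∫x·sin²(nπx/L) dx = L²/4, ∫x²·sin²(nπx/L) dx = L³·(1/6 − 1/(4n²π²)); higher powers xᵏ the same way, integrating xᵏ·cos(2nπx/L) by parts.
Normalization: ∫|ψ|² dx = 2.1800.
⟨x⟩ = 2.1800 and ⟨x²⟩ = 6.0958.
(Δx)² = 6.0958 − (2.1800)² = 1.3434.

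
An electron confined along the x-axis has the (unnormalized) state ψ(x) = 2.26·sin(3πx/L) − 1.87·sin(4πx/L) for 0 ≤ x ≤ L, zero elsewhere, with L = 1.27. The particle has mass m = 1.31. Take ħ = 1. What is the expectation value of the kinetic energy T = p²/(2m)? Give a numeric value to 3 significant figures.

T = −(ħ²/2m) d²/dx², so ⟨T⟩ = −(ħ²/2m) ∫ ψ*·ψ'' dx / ∫|ψ|² dx; with m = 1.31.
d²/dx² sin(jπx/L) = −(jπ/L)²·sin(jπx/L); on 0 ≤ x ≤ L, ∫sin²(jπx/L) dx = L/2 and ∫sin(jπx/L)·sin(lπx/L) dx = 0 for j ≠ l, so only diagonal terms survive in ∫|ψ|² and ∫ψ·ψ″; ∫ψ·ψ′ dx = [ψ²/2] between the walls = 0.
State is unnormalized: ∫|ψ|² dx = 5.4639, and ∫ψ*·(−ħ²/2m · ψ'') dx = 151.15, so ⟨T⟩ = 151.15 / 5.4639.
⟨T⟩ = 27.664.

27.7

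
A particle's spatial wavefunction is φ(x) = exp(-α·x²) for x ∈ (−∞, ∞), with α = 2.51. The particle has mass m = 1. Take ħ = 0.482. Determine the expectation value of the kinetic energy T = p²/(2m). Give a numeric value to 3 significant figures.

T = −(ħ²/2m) d²/dx², so ⟨T⟩ = −(ħ²/2m) ∫ φ*·φ'' dx / ∫|φ|² dx; with m = 1.
Gaussian moments: ∫x^(2j)·e^(−2αx²) dx = (2j−1)!!/(4α)^j · √(π/(2α)), odd powers integrate to 0; here √(π/(2α)) = 0.79108. Derivatives: d/dx e^(−αx²) = −2αx·e^(−αx²), d²/dx² e^(−αx²) = (4α²x² − 2α)·e^(−αx²).
State is unnormalized: ∫|φ|² dx = 0.79108, and ∫φ*·(−ħ²/2m · φ'') dx = 0.23065, so ⟨T⟩ = 0.23065 / 0.79108.
⟨T⟩ = 0.29157.

0.292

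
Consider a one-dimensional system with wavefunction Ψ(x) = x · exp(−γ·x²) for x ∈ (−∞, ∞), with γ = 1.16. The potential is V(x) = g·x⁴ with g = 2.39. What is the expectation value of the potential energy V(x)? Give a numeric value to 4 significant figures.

⟨V⟩ = ∫ V(x)·|Ψ|² dx / ∫|Ψ|² dx.
Expand each integrand as polynomial × e^(−2γx²) and use ∫x^(2j)·e^(−2γx²) dx = (2j−1)!!/(4γ)^j · √(π/(2γ)), odd powers → 0; here √(π/(2γ)) = 1.1637.
State is unnormalized: ∫|Ψ|² dx = 0.25079, and ∫Ψ*·V(x)·Ψ dx = 0.41761, so ⟨V⟩ = 0.41761 / 0.25079.
⟨V⟩ = 1.6651.

1.665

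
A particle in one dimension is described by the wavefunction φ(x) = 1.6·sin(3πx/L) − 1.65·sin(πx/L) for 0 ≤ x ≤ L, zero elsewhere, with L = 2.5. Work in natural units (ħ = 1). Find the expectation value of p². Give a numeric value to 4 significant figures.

p² φ = −ħ² d²φ/dx²; ⟨p²⟩ = −ħ² ∫ φ*·φ'' dx / ∫|φ|² dx.
d²/dx² sin(jπx/L) = −(jπ/L)²·sin(jπx/L); on 0 ≤ x ≤ L, ∫sin²(jπx/L) dx = L/2 and ∫sin(jπx/L)·sin(lπx/L) dx = 0 for j ≠ l, so only diagonal terms survive in ∫|φ|² and ∫φ·φ″; ∫φ·φ′ dx = [φ²/2] between the walls = 0.
State is unnormalized: ∫|φ|² dx = 6.6031, and ∫φ*·(−ħ² φ'') dx = 50.853, so ⟨p²⟩ = 50.853 / 6.6031.
⟨p²⟩ = 7.7014.

7.701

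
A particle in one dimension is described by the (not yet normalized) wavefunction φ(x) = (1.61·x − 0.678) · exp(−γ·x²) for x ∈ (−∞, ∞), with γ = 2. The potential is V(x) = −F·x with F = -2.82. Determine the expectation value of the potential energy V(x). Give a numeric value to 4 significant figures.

⟨V⟩ = ∫ V(x)·|φ|² dx / ∫|φ|² dx.
Expand each integrand as polynomial × e^(−2γx²) and use ∫x^(2j)·e^(−2γx²) dx = (2j−1)!!/(4γ)^j · √(π/(2γ)), odd powers → 0; here √(π/(2γ)) = 0.88623.
State is unnormalized: ∫|φ|² dx = 0.69453, and ∫φ*·V(x)·φ dx = -0.68201, so ⟨V⟩ = -0.68201 / 0.69453.
⟨V⟩ = -0.98197.

-0.9820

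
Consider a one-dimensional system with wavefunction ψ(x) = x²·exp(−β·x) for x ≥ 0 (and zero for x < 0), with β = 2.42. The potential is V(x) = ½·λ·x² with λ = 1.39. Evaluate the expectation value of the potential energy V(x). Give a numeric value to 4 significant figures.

⟨V⟩ = ∫ V(x)·|ψ|² dx / ∫|ψ|² dx.
Every integrand reduces to terms xʲ·e^(−2βx) on [0, ∞); use ∫₀^∞ xʲ·e^(−2βx) dx = j!/(2β)^(j+1).
State is unnormalized: ∫|ψ|² dx = 0.0090362, and ∫ψ*·V(x)·ψ dx = 0.0080427, so ⟨V⟩ = 0.0080427 / 0.0090362.
⟨V⟩ = 0.89005.

0.8901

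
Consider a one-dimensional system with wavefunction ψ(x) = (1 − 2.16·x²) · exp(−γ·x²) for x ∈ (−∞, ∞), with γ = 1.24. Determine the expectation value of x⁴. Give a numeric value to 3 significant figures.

⟨x⁴⟩ = ∫ x⁴·|ψ|² dx / ∫|ψ|² dx (integrals over the domain).
Expand each integrand as polynomial × e^(−2γx²) and use ∫x^(2j)·e^(−2γx²) dx = (2j−1)!!/(4γ)^j · √(π/(2γ)), odd powers → 0; here √(π/(2γ)) = 1.1255.
State is unnormalized: ∫|ψ|² dx = 0.78557, and ∫ψ*·x⁴·ψ dx = 0.45056, so ⟨x⁴⟩ = 0.45056 / 0.78557.
⟨x⁴⟩ = 0.57354.

0.574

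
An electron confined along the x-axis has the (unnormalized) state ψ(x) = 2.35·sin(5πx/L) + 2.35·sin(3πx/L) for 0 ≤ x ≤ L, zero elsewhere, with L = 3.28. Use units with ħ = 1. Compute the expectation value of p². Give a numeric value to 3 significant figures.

p² ψ = −ħ² d²ψ/dx²; ⟨p²⟩ = −ħ² ∫ ψ*·ψ'' dx / ∫|ψ|² dx.
d²/dx² sin(jπx/L) = −(jπ/L)²·sin(jπx/L); on 0 ≤ x ≤ L, ∫sin²(jπx/L) dx = L/2 and ∫sin(jπx/L)·sin(lπx/L) dx = 0 for j ≠ l, so only diagonal terms survive in ∫|ψ|² and ∫ψ·ψ″; ∫ψ·ψ′ dx = [ψ²/2] between the walls = 0.
State is unnormalized: ∫|ψ|² dx = 18.114, and ∫ψ*·(−ħ² ψ'') dx = 282.49, so ⟨p²⟩ = 282.49 / 18.114.
⟨p²⟩ = 15.596.

15.6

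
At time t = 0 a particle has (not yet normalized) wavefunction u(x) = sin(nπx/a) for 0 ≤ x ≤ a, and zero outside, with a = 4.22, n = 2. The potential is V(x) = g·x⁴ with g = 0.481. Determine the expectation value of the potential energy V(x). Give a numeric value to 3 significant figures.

⟨V⟩ = ∫ V(x)·|u|² dx / ∫|u|² dx.
With sin²θ = (1 − cos2θ)/2 on 0 ≤ x ≤ a: ∫sin²(nπx/a) dx = a/2, ∫x·sin²(nπx/a) dx = a²/4, ∫x²·sin²(nπx/a) dx = a³·(1/6 − 1/(4n²π²)); higher powers xᵏ the same way, integrating xᵏ·cos(2nπx/a) by parts.
State is unnormalized: ∫|u|² dx = 2.1100, and ∫u*·V(x)·u dx = 56.530, so ⟨V⟩ = 56.530 / 2.1100.
⟨V⟩ = 26.792.

26.8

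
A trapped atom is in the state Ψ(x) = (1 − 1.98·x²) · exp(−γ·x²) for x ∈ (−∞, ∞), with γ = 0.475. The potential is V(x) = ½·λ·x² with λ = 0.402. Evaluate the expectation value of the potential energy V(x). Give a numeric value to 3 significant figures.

0.537

⟨V⟩ = ∫ V(x)·|Ψ|² dx / ∫|Ψ|² dx.
Expand each integrand as polynomial × e^(−2γx²) and use ∫x^(2j)·e^(−2γx²) dx = (2j−1)!!/(4γ)^j · √(π/(2γ)), odd powers → 0; here √(π/(2γ)) = 1.8185.
State is unnormalized: ∫|Ψ|² dx = 3.9529, and ∫Ψ*·V(x)·Ψ dx = 2.1233, so ⟨V⟩ = 2.1233 / 3.9529.
⟨V⟩ = 0.53714.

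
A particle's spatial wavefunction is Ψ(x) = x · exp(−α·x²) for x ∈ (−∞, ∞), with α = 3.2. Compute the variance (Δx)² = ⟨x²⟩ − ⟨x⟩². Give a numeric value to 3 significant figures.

Compute ⟨x⟩ and ⟨x²⟩ separately, then (Δx)² = ⟨x²⟩ − ⟨x⟩².
Expand each integrand as polynomial × e^(−2αx²) and use ∫x^(2j)·e^(−2αx²) dx = (2j−1)!!/(4α)^j · √(π/(2α)), odd powers → 0; here √(π/(2α)) = 0.70062.
Normalization: ∫|Ψ|² dx = 0.054736.
⟨x⟩ = 0.0000 and ⟨x²⟩ = 0.23438.
(Δx)² = 0.23438 − (0.0000)² = 0.23438.

0.234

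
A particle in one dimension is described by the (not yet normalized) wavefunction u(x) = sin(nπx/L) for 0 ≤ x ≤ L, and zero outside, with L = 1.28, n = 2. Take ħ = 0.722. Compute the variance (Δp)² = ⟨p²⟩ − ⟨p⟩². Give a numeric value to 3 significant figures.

12.6

Compute ⟨p⟩ and ⟨p²⟩ separately; (Δp)² = ⟨p²⟩ − ⟨p⟩².
d/dx sin(nπx/L) = (nπ/L)·cos(nπx/L) and d²/dx² sin(nπx/L) = −(nπ/L)²·sin(nπx/L); on 0 ≤ x ≤ L, ∫sin²(nπx/L) dx = L/2 and ∫sin(nπx/L)·cos(nπx/L) dx = 0.
Normalization: ∫|u|² dx = 0.64000.
⟨p⟩ = 0.0000 and ⟨p²⟩ = 12.561.
(Δp)² = 12.561 − (0.0000)² = 12.561.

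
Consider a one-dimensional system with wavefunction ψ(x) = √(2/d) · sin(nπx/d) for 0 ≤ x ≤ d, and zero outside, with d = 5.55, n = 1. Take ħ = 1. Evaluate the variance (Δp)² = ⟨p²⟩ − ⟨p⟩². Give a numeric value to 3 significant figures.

0.320

Compute ⟨p⟩ and ⟨p²⟩ separately; (Δp)² = ⟨p²⟩ − ⟨p⟩².
d/dx sin(nπx/d) = (nπ/d)·cos(nπx/d) and d²/dx² sin(nπx/d) = −(nπ/d)²·sin(nπx/d); on 0 ≤ x ≤ d, ∫sin²(nπx/d) dx = d/2 and ∫sin(nπx/d)·cos(nπx/d) dx = 0.
⟨p⟩ = 0.0000 and ⟨p²⟩ = 0.32042.
(Δp)² = 0.32042 − (0.0000)² = 0.32042.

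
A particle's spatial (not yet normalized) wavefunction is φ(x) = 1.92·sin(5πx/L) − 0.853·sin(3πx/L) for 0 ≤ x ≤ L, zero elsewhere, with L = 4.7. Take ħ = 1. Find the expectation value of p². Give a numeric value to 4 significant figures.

p² φ = −ħ² d²φ/dx²; ⟨p²⟩ = −ħ² ∫ φ*·φ'' dx / ∫|φ|² dx.
d²/dx² sin(jπx/L) = −(jπ/L)²·sin(jπx/L); on 0 ≤ x ≤ L, ∫sin²(jπx/L) dx = L/2 and ∫sin(jπx/L)·sin(lπx/L) dx = 0 for j ≠ l, so only diagonal terms survive in ∫|φ|² and ∫φ·φ″; ∫φ·φ′ dx = [φ²/2] between the walls = 0.
State is unnormalized: ∫|φ|² dx = 10.373, and ∫φ*·(−ħ² φ'') dx = 103.64, so ⟨p²⟩ = 103.64 / 10.373.
⟨p²⟩ = 9.9914.

9.991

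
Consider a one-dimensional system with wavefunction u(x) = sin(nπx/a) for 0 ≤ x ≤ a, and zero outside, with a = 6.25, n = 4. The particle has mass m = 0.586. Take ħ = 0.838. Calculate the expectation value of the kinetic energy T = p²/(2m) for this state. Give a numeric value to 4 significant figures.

T = −(ħ²/2m) d²/dx², so ⟨T⟩ = −(ħ²/2m) ∫ u*·u'' dx / ∫|u|² dx; with m = 0.586.
d/dx sin(nπx/a) = (nπ/a)·cos(nπx/a) and d²/dx² sin(nπx/a) = −(nπ/a)²·sin(nπx/a); on 0 ≤ x ≤ a, ∫sin²(nπx/a) dx = a/2 and ∫sin(nπx/a)·cos(nπx/a) dx = 0.
State is unnormalized: ∫|u|² dx = 3.1250, and ∫u*·(−ħ²/2m · u'') dx = 7.5696, so ⟨T⟩ = 7.5696 / 3.1250.
⟨T⟩ = 2.4223.

2.422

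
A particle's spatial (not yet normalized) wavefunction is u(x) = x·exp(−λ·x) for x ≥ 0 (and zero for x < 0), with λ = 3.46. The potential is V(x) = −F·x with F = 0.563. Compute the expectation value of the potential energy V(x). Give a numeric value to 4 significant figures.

-0.2441

⟨V⟩ = ∫ V(x)·|u|² dx / ∫|u|² dx.
Every integrand reduces to terms xʲ·e^(−2λx) on [0, ∞); use ∫₀^∞ xʲ·e^(−2λx) dx = j!/(2λ)^(j+1).
State is unnormalized: ∫|u|² dx = 0.0060355, and ∫u*·V(x)·u dx = -0.0014731, so ⟨V⟩ = -0.0014731 / 0.0060355.
⟨V⟩ = -0.24408.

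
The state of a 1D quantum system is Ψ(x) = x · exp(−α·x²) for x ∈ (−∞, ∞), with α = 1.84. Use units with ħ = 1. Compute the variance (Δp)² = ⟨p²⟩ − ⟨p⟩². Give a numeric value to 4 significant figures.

Compute ⟨p⟩ and ⟨p²⟩ separately; (Δp)² = ⟨p²⟩ − ⟨p⟩².
Expand each integrand as polynomial × e^(−2αx²) and use ∫x^(2j)·e^(−2αx²) dx = (2j−1)!!/(4α)^j · √(π/(2α)), odd powers → 0; here √(π/(2α)) = 0.92396. Differentiate with the product rule, d/dx e^(−αx²) = −2αx·e^(−αx²).
Normalization: ∫|Ψ|² dx = 0.12554.
⟨p⟩ = 0.0000 and ⟨p²⟩ = 5.5200.
(Δp)² = 5.5200 − (0.0000)² = 5.5200.

5.520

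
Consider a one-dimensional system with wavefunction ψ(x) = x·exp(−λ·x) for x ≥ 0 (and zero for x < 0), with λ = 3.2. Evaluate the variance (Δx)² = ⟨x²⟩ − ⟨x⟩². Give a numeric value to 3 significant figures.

Compute ⟨x⟩ and ⟨x²⟩ separately, then (Δx)² = ⟨x²⟩ − ⟨x⟩².
Every integrand reduces to terms xʲ·e^(−2λx) on [0, ∞); use ∫₀^∞ xʲ·e^(−2λx) dx = j!/(2λ)^(j+1).
Normalization: ∫|ψ|² dx = 0.0076294.
⟨x⟩ = 0.46875 and ⟨x²⟩ = 0.29297.
(Δx)² = 0.29297 − (0.46875)² = 0.073242.

0.0732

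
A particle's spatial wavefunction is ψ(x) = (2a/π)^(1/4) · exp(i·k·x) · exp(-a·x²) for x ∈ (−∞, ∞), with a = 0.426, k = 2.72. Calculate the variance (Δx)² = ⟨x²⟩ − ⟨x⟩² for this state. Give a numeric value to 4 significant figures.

0.5869

Compute ⟨x⟩ and ⟨x²⟩ separately, then (Δx)² = ⟨x²⟩ − ⟨x⟩².
Gaussian moments: ∫x^(2j)·e^(−2ax²) dx = (2j−1)!!/(4a)^j · √(π/(2a)), odd powers integrate to 0; here √(π/(2a)) = 1.9202.
⟨x⟩ = 0.0000 and ⟨x²⟩ = 0.58685.
(Δx)² = 0.58685 − (0.0000)² = 0.58685.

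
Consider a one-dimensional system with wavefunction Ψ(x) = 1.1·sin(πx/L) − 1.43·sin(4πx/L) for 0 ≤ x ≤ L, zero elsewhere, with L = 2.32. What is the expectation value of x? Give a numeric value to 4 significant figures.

1.192

⟨x⟩ = ∫ x·|Ψ|² dx / ∫|Ψ|² dx (integrals over the domain).
On 0 ≤ x ≤ L (j ≠ l): ∫sin²(jπx/L) dx = L/2, ∫sin(jπx/L)·sin(lπx/L) dx = 0; diagonal moments ∫x·sin²(jπx/L) dx = L²/4, ∫x²·sin²(jπx/L) dx = L³·(1/6 − 1/(4j²π²)); cross terms ∫x·sin(jπx/L)·sin(lπx/L) dx = 0 for j + l even and −4jlL²/(π²(j² − l²)²) for j + l odd, ∫x²·sin(jπx/L)·sin(lπx/L) dx = (−1)^(j+l)·4jlL³/(π²(j² − l²)²); higher powers the same way via product-to-sum and parts.
State is unnormalized: ∫|Ψ|² dx = 3.7757, and ∫Ψ*·x·Ψ dx = 4.5018, so ⟨x⟩ = 4.5018 / 3.7757.
⟨x⟩ = 1.1923.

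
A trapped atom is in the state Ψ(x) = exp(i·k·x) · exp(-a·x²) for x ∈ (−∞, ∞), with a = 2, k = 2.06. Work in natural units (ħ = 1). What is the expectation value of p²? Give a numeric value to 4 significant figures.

6.244

p² Ψ = −ħ² d²Ψ/dx²; ⟨p²⟩ = −ħ² ∫ Ψ*·Ψ'' dx / ∫|Ψ|² dx.
Gaussian moments: ∫x^(2j)·e^(−2ax²) dx = (2j−1)!!/(4a)^j · √(π/(2a)), odd powers integrate to 0; here √(π/(2a)) = 0.88623. Derivatives: Ψ′ = (ik − 2ax)·Ψ, Ψ″ = ((ik − 2ax)² − 2a)·Ψ; the odd-in-x pieces drop out.
State is unnormalized: ∫|Ψ|² dx = 0.88623, and ∫Ψ*·(−ħ² Ψ'') dx = 5.5332, so ⟨p²⟩ = 5.5332 / 0.88623.
⟨p²⟩ = 6.2436.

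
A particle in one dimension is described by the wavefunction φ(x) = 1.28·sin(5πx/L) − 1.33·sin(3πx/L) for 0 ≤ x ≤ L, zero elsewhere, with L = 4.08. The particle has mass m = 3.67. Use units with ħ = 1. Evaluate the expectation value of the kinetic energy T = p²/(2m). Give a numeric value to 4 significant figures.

T = −(ħ²/2m) d²/dx², so ⟨T⟩ = −(ħ²/2m) ∫ φ*·φ'' dx / ∫|φ|² dx; with m = 3.67.
d²/dx² sin(jπx/L) = −(jπ/L)²·sin(jπx/L); on 0 ≤ x ≤ L, ∫sin²(jπx/L) dx = L/2 and ∫sin(jπx/L)·sin(lπx/L) dx = 0 for j ≠ l, so only diagonal terms survive in ∫|φ|² and ∫φ·φ″; ∫φ·φ′ dx = [φ²/2] between the walls = 0.
State is unnormalized: ∫|φ|² dx = 6.9509, and ∫φ*·(−ħ²/2m · φ'') dx = 9.3729, so ⟨T⟩ = 9.3729 / 6.9509.
⟨T⟩ = 1.3484.

1.348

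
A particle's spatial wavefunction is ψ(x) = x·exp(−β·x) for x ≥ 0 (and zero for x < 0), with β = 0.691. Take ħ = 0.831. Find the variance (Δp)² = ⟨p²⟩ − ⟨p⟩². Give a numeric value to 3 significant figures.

Compute ⟨p⟩ and ⟨p²⟩ separately; (Δp)² = ⟨p²⟩ − ⟨p⟩².
Differentiate x·exp(−β·x) with the product rule; every integrand then reduces to terms xʲ·e^(−2βx) on [0, ∞), with ∫₀^∞ xʲ·e^(−2βx) dx = j!/(2β)^(j+1).
Normalization: ∫|ψ|² dx = 0.75771.
⟨p⟩ = 0.0000 and ⟨p²⟩ = 0.32973.
(Δp)² = 0.32973 − (0.0000)² = 0.32973.

0.330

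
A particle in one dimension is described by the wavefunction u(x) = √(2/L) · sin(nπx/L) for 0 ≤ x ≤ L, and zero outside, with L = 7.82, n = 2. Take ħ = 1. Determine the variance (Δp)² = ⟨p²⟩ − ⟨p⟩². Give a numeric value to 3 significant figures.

0.646

Compute ⟨p⟩ and ⟨p²⟩ separately; (Δp)² = ⟨p²⟩ − ⟨p⟩².
d/dx sin(nπx/L) = (nπ/L)·cos(nπx/L) and d²/dx² sin(nπx/L) = −(nπ/L)²·sin(nπx/L); on 0 ≤ x ≤ L, ∫sin²(nπx/L) dx = L/2 and ∫sin(nπx/L)·cos(nπx/L) dx = 0.
⟨p⟩ = 0.0000 and ⟨p²⟩ = 0.64557.
(Δp)² = 0.64557 − (0.0000)² = 0.64557.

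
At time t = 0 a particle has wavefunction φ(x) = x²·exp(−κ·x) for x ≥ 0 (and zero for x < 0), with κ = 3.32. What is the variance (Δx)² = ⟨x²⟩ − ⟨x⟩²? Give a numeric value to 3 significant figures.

Compute ⟨x⟩ and ⟨x²⟩ separately, then (Δx)² = ⟨x²⟩ − ⟨x⟩².
Every integrand reduces to terms xʲ·e^(−2κx) on [0, ∞); use ∫₀^∞ xʲ·e^(−2κx) dx = j!/(2κ)^(j+1).
Normalization: ∫|φ|² dx = 0.0018594.
⟨x⟩ = 0.75301 and ⟨x²⟩ = 0.68043.
(Δx)² = 0.68043 − (0.75301)² = 0.11341.

0.113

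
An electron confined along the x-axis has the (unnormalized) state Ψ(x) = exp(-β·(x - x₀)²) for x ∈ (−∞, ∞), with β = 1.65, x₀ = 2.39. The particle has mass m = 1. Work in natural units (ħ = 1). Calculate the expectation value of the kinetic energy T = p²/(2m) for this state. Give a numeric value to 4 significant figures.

T = −(ħ²/2m) d²/dx², so ⟨T⟩ = −(ħ²/2m) ∫ Ψ*·Ψ'' dx / ∫|Ψ|² dx; with m = 1.
Gaussian moments (u = x − x₀): ∫u^(2j)·e^(−2βu²) du = (2j−1)!!/(4β)^j · √(π/(2β)), odd powers integrate to 0; here √(π/(2β)) = 0.97570. Derivatives: d/dx e^(−βu²) = −2βu·e^(−βu²), d²/dx² e^(−βu²) = (4β²u² − 2β)·e^(−βu²).
State is unnormalized: ∫|Ψ|² dx = 0.97570, and ∫Ψ*·(−ħ²/2m · Ψ'') dx = 0.80496, so ⟨T⟩ = 0.80496 / 0.97570.
⟨T⟩ = 0.82500.

0.8250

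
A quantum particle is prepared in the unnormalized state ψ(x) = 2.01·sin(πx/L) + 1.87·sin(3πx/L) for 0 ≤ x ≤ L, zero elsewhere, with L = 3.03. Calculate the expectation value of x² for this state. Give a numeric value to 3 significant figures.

⟨x²⟩ = ∫ x²·|ψ|² dx / ∫|ψ|² dx (integrals over the domain).
On 0 ≤ x ≤ L (j ≠ l): ∫sin²(jπx/L) dx = L/2, ∫sin(jπx/L)·sin(lπx/L) dx = 0; diagonal moments ∫x·sin²(jπx/L) dx = L²/4, ∫x²·sin²(jπx/L) dx = L³·(1/6 − 1/(4j²π²)); cross terms ∫x·sin(jπx/L)·sin(lπx/L) dx = 0 for j + l even and −4jlL²/(π²(j² − l²)²) for j + l odd, ∫x²·sin(jπx/L)·sin(lπx/L) dx = (−1)^(j+l)·4jlL³/(π²(j² − l²)²); higher powers the same way via product-to-sum and parts.
State is unnormalized: ∫|ψ|² dx = 11.419, and ∫ψ*·x²·ψ dx = 35.796, so ⟨x²⟩ = 35.796 / 11.419.
⟨x²⟩ = 3.1349.

3.13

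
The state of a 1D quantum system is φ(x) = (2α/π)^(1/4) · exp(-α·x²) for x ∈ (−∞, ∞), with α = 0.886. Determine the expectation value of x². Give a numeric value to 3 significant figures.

⟨x²⟩ = ∫ x²·|φ|² dx (integrals over the domain).
Gaussian moments: ∫x^(2j)·e^(−2αx²) dx = (2j−1)!!/(4α)^j · √(π/(2α)), odd powers integrate to 0; here √(π/(2α)) = 1.3315.
⟨x²⟩ = 0.28217.

0.282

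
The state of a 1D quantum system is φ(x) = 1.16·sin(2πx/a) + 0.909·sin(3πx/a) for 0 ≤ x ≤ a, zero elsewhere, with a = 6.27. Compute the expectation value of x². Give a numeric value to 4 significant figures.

⟨x²⟩ = ∫ x²·|φ|² dx / ∫|φ|² dx (integrals over the domain).
On 0 ≤ x ≤ a (j ≠ l): ∫sin²(jπx/a) dx = a/2, ∫sin(jπx/a)·sin(lπx/a) dx = 0; diagonal moments ∫x·sin²(jπx/a) dx = a²/4, ∫x²·sin²(jπx/a) dx = a³·(1/6 − 1/(4j²π²)); cross terms ∫x·sin(jπx/a)·sin(lπx/a) dx = 0 for j + l even and −4jla²/(π²(j² − l²)²) for j + l odd, ∫x²·sin(jπx/a)·sin(lπx/a) dx = (−1)^(j+l)·4jla³/(π²(j² − l²)²); higher powers the same way via product-to-sum and parts.
State is unnormalized: ∫|φ|² dx = 6.8088, and ∫φ*·x²·φ dx = 35.989, so ⟨x²⟩ = 35.989 / 6.8088.
⟨x²⟩ = 5.2857.

5.286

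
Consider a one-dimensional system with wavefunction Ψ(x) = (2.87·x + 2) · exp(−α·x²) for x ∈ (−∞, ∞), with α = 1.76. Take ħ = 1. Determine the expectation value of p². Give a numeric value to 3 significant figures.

2.56

p² Ψ = −ħ² d²Ψ/dx²; ⟨p²⟩ = −ħ² ∫ Ψ*·Ψ'' dx / ∫|Ψ|² dx.
Expand each integrand as polynomial × e^(−2αx²) and use ∫x^(2j)·e^(−2αx²) dx = (2j−1)!!/(4α)^j · √(π/(2α)), odd powers → 0; here √(π/(2α)) = 0.94472. Differentiate with the product rule, d/dx e^(−αx²) = −2αx·e^(−αx²).
State is unnormalized: ∫|Ψ|² dx = 4.8842, and ∫Ψ*·(−ħ² Ψ'') dx = 12.487, so ⟨p²⟩ = 12.487 / 4.8842.
⟨p²⟩ = 2.5566.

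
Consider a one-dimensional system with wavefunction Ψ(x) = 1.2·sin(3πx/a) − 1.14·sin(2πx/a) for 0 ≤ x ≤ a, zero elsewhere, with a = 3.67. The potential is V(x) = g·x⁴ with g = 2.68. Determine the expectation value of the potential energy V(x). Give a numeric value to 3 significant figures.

⟨V⟩ = ∫ V(x)·|Ψ|² dx / ∫|Ψ|² dx.
On 0 ≤ x ≤ a (j ≠ l): ∫sin²(jπx/a) dx = a/2, ∫sin(jπx/a)·sin(lπx/a) dx = 0; diagonal moments ∫x·sin²(jπx/a) dx = a²/4, ∫x²·sin²(jπx/a) dx = a³·(1/6 − 1/(4j²π²)); cross terms ∫x·sin(jπx/a)·sin(lπx/a) dx = 0 for j + l even and −4jla²/(π²(j² − l²)²) for j + l odd, ∫x²·sin(jπx/a)·sin(lπx/a) dx = (−1)^(j+l)·4jla³/(π²(j² − l²)²); higher powers the same way via product-to-sum and parts.
State is unnormalized: ∫|Ψ|² dx = 5.0272, and ∫Ψ*·V(x)·Ψ dx = 795.61, so ⟨V⟩ = 795.61 / 5.0272.
⟨V⟩ = 158.26.

158.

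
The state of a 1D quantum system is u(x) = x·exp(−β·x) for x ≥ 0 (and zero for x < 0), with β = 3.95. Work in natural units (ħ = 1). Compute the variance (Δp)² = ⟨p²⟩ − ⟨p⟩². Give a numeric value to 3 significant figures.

Compute ⟨p⟩ and ⟨p²⟩ separately; (Δp)² = ⟨p²⟩ − ⟨p⟩².
Differentiate x·exp(−β·x) with the product rule; every integrand then reduces to terms xʲ·e^(−2βx) on [0, ∞), with ∫₀^∞ xʲ·e^(−2βx) dx = j!/(2β)^(j+1).
Normalization: ∫|u|² dx = 0.0040565.
⟨p⟩ = 0.0000 and ⟨p²⟩ = 15.603.
(Δp)² = 15.603 − (0.0000)² = 15.603.

15.6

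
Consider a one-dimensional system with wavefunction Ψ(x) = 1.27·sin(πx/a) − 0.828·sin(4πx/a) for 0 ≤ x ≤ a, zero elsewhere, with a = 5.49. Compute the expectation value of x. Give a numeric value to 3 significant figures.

2.82

⟨x⟩ = ∫ x·|Ψ|² dx / ∫|Ψ|² dx (integrals over the domain).
On 0 ≤ x ≤ a (j ≠ l): ∫sin²(jπx/a) dx = a/2, ∫sin(jπx/a)·sin(lπx/a) dx = 0; diagonal moments ∫x·sin²(jπx/a) dx = a²/4, ∫x²·sin²(jπx/a) dx = a³·(1/6 − 1/(4j²π²)); cross terms ∫x·sin(jπx/a)·sin(lπx/a) dx = 0 for j + l even and −4jla²/(π²(j² − l²)²) for j + l odd, ∫x²·sin(jπx/a)·sin(lπx/a) dx = (−1)^(j+l)·4jla³/(π²(j² − l²)²); higher powers the same way via product-to-sum and parts.
State is unnormalized: ∫|Ψ|² dx = 6.3093, and ∫Ψ*·x·Ψ dx = 17.776, so ⟨x⟩ = 17.776 / 6.3093.
⟨x⟩ = 2.8174.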